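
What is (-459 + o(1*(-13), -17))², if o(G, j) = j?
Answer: 226576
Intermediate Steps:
(-459 + o(1*(-13), -17))² = (-459 - 17)² = (-476)² = 226576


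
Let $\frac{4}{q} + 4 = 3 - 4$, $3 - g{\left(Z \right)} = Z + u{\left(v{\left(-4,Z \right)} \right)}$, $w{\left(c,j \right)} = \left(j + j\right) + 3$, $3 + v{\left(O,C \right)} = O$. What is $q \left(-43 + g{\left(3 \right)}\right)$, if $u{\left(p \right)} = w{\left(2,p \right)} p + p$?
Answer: $\frac{452}{5} \approx 90.4$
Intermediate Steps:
$v{\left(O,C \right)} = -3 + O$
$w{\left(c,j \right)} = 3 + 2 j$ ($w{\left(c,j \right)} = 2 j + 3 = 3 + 2 j$)
$u{\left(p \right)} = p + p \left(3 + 2 p\right)$ ($u{\left(p \right)} = \left(3 + 2 p\right) p + p = p \left(3 + 2 p\right) + p = p + p \left(3 + 2 p\right)$)
$g{\left(Z \right)} = -67 - Z$ ($g{\left(Z \right)} = 3 - \left(Z + 2 \left(-3 - 4\right) \left(2 - 7\right)\right) = 3 - \left(Z + 2 \left(-7\right) \left(2 - 7\right)\right) = 3 - \left(Z + 2 \left(-7\right) \left(-5\right)\right) = 3 - \left(Z + 70\right) = 3 - \left(70 + Z\right) = -67 - Z$)
$q = - \frac{4}{5}$ ($q = \frac{4}{-4 + \left(3 - 4\right)} = \frac{4}{-4 - 1} = \frac{4}{-5} = 4 \left(- \frac{1}{5}\right) = - \frac{4}{5} \approx -0.8$)
$q \left(-43 + g{\left(3 \right)}\right) = - \frac{4 \left(-43 - 70\right)}{5} = \left(- \frac{4}{5}\right) \left(-113\right) = \frac{452}{5}$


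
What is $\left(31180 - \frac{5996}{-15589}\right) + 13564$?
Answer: $\frac{697520212}{15589} \approx 44744.0$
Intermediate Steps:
$\left(31180 - \frac{5996}{-15589}\right) + 13564 = \left(31180 - - \frac{5996}{15589}\right) + 13564 = \left(31180 + \frac{5996}{15589}\right) + 13564 = \frac{486071016}{15589} + 13564 = \frac{697520212}{15589}$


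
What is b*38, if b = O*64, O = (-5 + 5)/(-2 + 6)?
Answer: 0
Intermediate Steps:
O = 0 (O = 0/4 = 0*(¼) = 0)
b = 0 (b = 0*64 = 0)
b*38 = 0*38 = 0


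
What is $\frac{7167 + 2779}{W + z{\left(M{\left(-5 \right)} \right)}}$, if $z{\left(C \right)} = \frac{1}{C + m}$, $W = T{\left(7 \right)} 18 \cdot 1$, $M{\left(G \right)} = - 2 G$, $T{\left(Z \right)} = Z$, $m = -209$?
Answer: $\frac{1979254}{25073} \approx 78.94$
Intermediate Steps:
$W = 126$ ($W = 7 \cdot 18 \cdot 1 = 126 \cdot 1 = 126$)
$z{\left(C \right)} = \frac{1}{-209 + C}$ ($z{\left(C \right)} = \frac{1}{C - 209} = \frac{1}{-209 + C}$)
$\frac{7167 + 2779}{W + z{\left(M{\left(-5 \right)} \right)}} = \frac{7167 + 2779}{126 + \frac{1}{-209 - -10}} = \frac{9946}{126 + \frac{1}{-209 + 10}} = \frac{9946}{126 + \frac{1}{-199}} = \frac{9946}{126 - \frac{1}{199}} = \frac{9946}{\frac{25073}{199}} = 9946 \cdot \frac{199}{25073} = \frac{1979254}{25073}$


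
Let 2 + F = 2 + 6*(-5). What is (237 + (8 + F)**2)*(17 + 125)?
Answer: 102382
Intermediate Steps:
F = -30 (F = -2 + (2 + 6*(-5)) = -2 + (2 - 30) = -2 - 28 = -30)
(237 + (8 + F)**2)*(17 + 125) = (237 + (8 - 30)**2)*(17 + 125) = (237 + (-22)**2)*142 = (237 + 484)*142 = 721*142 = 102382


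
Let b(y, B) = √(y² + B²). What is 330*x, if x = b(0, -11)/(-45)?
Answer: -242/3 ≈ -80.667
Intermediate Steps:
b(y, B) = √(B² + y²)
x = -11/45 (x = √((-11)² + 0²)/(-45) = √(121 + 0)*(-1/45) = √121*(-1/45) = 11*(-1/45) = -11/45 ≈ -0.24444)
330*x = 330*(-11/45) = -242/3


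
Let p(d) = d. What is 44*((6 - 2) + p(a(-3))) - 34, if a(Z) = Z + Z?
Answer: -122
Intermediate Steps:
a(Z) = 2*Z
44*((6 - 2) + p(a(-3))) - 34 = 44*((6 - 2) + 2*(-3)) - 34 = 44*(4 - 6) - 34 = 44*(-2) - 34 = -88 - 34 = -122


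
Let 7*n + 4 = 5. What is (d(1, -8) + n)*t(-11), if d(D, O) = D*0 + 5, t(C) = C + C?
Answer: -792/7 ≈ -113.14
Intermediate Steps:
n = 1/7 (n = -4/7 + (1/7)*5 = -4/7 + 5/7 = 1/7 ≈ 0.14286)
t(C) = 2*C
d(D, O) = 5 (d(D, O) = 0 + 5 = 5)
(d(1, -8) + n)*t(-11) = (5 + 1/7)*(2*(-11)) = (36/7)*(-22) = -792/7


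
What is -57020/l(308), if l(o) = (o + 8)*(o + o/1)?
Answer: -14255/48664 ≈ -0.29293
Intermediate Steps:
l(o) = 2*o*(8 + o) (l(o) = (8 + o)*(o + o*1) = (8 + o)*(o + o) = (8 + o)*(2*o) = 2*o*(8 + o))
-57020/l(308) = -57020*1/(616*(8 + 308)) = -57020/(2*308*316) = -57020/194656 = -57020*1/194656 = -14255/48664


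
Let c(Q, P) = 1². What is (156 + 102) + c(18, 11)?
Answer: 259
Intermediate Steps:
c(Q, P) = 1
(156 + 102) + c(18, 11) = (156 + 102) + 1 = 258 + 1 = 259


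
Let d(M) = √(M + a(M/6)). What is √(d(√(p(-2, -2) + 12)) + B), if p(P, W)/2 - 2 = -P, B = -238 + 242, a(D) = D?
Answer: √(36 + 3*5^(¼)*√21)/3 ≈ 2.5068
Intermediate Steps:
B = 4
p(P, W) = 4 - 2*P (p(P, W) = 4 + 2*(-P) = 4 - 2*P)
d(M) = √42*√M/6 (d(M) = √(M + M/6) = √(7*M/6) = √42*√M/6)
√(d(√(p(-2, -2) + 12)) + B) = √(√42*√(√((4 - 2*(-2)) + 12))/6 + 4) = √(√42*√(√((4 + 4) + 12))/6 + 4) = √(√42*√(√(8 + 12))/6 + 4) = √(√42*√(√20)/6 + 4) = √(√42*√(2*√5)/6 + 4) = √(√42*(√2*5^(¼))/6 + 4) = √(5^(¼)*√21/3 + 4) = √(4 + 5^(¼)*√21/3)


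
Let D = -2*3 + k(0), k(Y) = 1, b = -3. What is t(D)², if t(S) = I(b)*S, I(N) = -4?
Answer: 400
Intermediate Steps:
D = -5 (D = -2*3 + 1 = -6 + 1 = -5)
t(S) = -4*S
t(D)² = (-4*(-5))² = 20² = 400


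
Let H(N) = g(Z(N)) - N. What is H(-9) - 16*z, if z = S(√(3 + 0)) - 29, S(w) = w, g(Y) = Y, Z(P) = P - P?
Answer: 473 - 16*√3 ≈ 445.29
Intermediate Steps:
Z(P) = 0
z = -29 + √3 (z = √(3 + 0) - 29 = √3 - 29 = -29 + √3 ≈ -27.268)
H(N) = -N (H(N) = 0 - N = -N)
H(-9) - 16*z = -1*(-9) - 16*(-29 + √3) = 9 + (464 - 16*√3) = 473 - 16*√3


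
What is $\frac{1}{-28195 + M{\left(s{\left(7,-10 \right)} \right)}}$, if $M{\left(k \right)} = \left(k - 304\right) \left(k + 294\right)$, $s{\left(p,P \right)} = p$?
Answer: $- \frac{1}{117592} \approx -8.504 \cdot 10^{-6}$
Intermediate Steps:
$M{\left(k \right)} = \left(-304 + k\right) \left(294 + k\right)$
$\frac{1}{-28195 + M{\left(s{\left(7,-10 \right)} \right)}} = \frac{1}{-28195 - \left(89446 - 49\right)} = \frac{1}{-28195 - 89397} = \frac{1}{-117592} = - \frac{1}{117592}$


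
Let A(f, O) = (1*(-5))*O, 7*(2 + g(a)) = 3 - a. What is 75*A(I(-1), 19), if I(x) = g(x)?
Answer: -7125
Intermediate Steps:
g(a) = -11/7 - a/7 (g(a) = -2 + (3 - a)/7 = -2 + (3/7 - a/7) = -11/7 - a/7)
I(x) = -11/7 - x/7
A(f, O) = -5*O
75*A(I(-1), 19) = 75*(-5*19) = 75*(-95) = -7125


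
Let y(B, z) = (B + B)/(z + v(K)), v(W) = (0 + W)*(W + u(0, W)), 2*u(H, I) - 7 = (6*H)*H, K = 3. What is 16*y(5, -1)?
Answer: 320/37 ≈ 8.6487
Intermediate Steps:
u(H, I) = 7/2 + 3*H² (u(H, I) = 7/2 + ((6*H)*H)/2 = 7/2 + (6*H²)/2 = 7/2 + 3*H²)
v(W) = W*(7/2 + W) (v(W) = (0 + W)*(W + (7/2 + 3*0²)) = W*(W + (7/2 + 3*0)) = W*(W + (7/2 + 0)) = W*(W + 7/2) = W*(7/2 + W))
y(B, z) = 2*B/(39/2 + z) (y(B, z) = (B + B)/(z + (½)*3*(7 + 2*3)) = (2*B)/(z + (½)*3*(7 + 6)) = (2*B)/(z + (½)*3*13) = (2*B)/(z + 39/2) = (2*B)/(39/2 + z) = 2*B/(39/2 + z))
16*y(5, -1) = 16*(4*5/(39 + 2*(-1))) = 16*(4*5/(39 - 2)) = 16*(4*5/37) = 16*(4*5*(1/37)) = 16*(20/37) = 320/37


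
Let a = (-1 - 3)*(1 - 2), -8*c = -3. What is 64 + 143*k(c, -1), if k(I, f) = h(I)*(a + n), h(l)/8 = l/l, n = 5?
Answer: 10360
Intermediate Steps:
c = 3/8 (c = -⅛*(-3) = 3/8 ≈ 0.37500)
a = 4 (a = -4*(-1) = 4)
h(l) = 8 (h(l) = 8*(l/l) = 8*1 = 8)
k(I, f) = 72 (k(I, f) = 8*(4 + 5) = 8*9 = 72)
64 + 143*k(c, -1) = 64 + 143*72 = 64 + 10296 = 10360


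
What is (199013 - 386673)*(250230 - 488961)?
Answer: 44800259460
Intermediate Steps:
(199013 - 386673)*(250230 - 488961) = -187660*(-238731) = 44800259460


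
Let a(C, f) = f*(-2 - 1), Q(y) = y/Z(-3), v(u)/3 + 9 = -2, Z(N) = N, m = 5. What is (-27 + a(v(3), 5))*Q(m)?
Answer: 70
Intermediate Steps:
v(u) = -33 (v(u) = -27 + 3*(-2) = -27 - 6 = -33)
Q(y) = -y/3 (Q(y) = y/(-3) = y*(-⅓) = -y/3)
a(C, f) = -3*f (a(C, f) = f*(-3) = -3*f)
(-27 + a(v(3), 5))*Q(m) = (-27 - 3*5)*(-⅓*5) = (-27 - 15)*(-5/3) = -42*(-5/3) = 70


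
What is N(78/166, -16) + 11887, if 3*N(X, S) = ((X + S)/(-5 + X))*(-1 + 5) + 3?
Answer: 3353705/282 ≈ 11893.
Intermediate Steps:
N(X, S) = 1 + 4*(S + X)/(3*(-5 + X)) (N(X, S) = (((X + S)/(-5 + X))*(-1 + 5) + 3)/3 = (((S + X)/(-5 + X))*4 + 3)/3 = (4*(S + X)/(-5 + X) + 3)/3 = (3 + 4*(S + X)/(-5 + X))/3 = 1 + 4*(S + X)/(3*(-5 + X)))
N(78/166, -16) + 11887 = (-15 + 4*(-16) + 7*(78/166))/(3*(-5 + 78/166)) + 11887 = (-15 - 64 + 7*(78*(1/166)))/(3*(-5 + 78*(1/166))) + 11887 = (-15 - 64 + 7*(39/83))/(3*(-5 + 39/83)) + 11887 = (-15 - 64 + 273/83)/(3*(-376/83)) + 11887 = (⅓)*(-83/376)*(-6284/83) + 11887 = 1571/282 + 11887 = 3353705/282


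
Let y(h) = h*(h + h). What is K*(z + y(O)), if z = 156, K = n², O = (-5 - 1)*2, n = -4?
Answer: 7104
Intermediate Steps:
O = -12 (O = -6*2 = -12)
y(h) = 2*h² (y(h) = h*(2*h) = 2*h²)
K = 16 (K = (-4)² = 16)
K*(z + y(O)) = 16*(156 + 2*(-12)²) = 16*(156 + 2*144) = 16*(156 + 288) = 16*444 = 7104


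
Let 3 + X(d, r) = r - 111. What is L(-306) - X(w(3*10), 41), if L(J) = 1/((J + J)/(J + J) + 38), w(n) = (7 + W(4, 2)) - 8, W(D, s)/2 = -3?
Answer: 2848/39 ≈ 73.026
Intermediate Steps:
W(D, s) = -6 (W(D, s) = 2*(-3) = -6)
w(n) = -7 (w(n) = (7 - 6) - 8 = 1 - 8 = -7)
X(d, r) = -114 + r (X(d, r) = -3 + (r - 111) = -3 + (-111 + r) = -114 + r)
L(J) = 1/39 (L(J) = 1/((2*J)/((2*J)) + 38) = 1/((2*J)*(1/(2*J)) + 38) = 1/(1 + 38) = 1/39)
L(-306) - X(w(3*10), 41) = 1/39 - (-114 + 41) = 1/39 - 1*(-73) = 1/39 + 73 = 2848/39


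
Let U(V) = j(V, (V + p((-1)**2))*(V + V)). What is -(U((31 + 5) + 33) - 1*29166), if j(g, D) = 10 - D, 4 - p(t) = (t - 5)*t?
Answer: 39782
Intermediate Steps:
p(t) = 4 - t*(-5 + t) (p(t) = 4 - (t - 5)*t = 4 - (-5 + t)*t = 4 - t*(-5 + t))
U(V) = 10 - 2*V*(8 + V) (U(V) = 10 - (V + (4 - ((-1)**2)**2 + 5*(-1)**2))*(V + V) = 10 - (V + (4 - 1*1**2 + 5*1))*2*V = 10 - (V + (4 - 1*1 + 5))*2*V = 10 - (V + (4 - 1 + 5))*2*V = 10 - (V + 8)*2*V = 10 - (8 + V)*2*V = 10 - 2*V*(8 + V))
-(U((31 + 5) + 33) - 1*29166) = -((10 - 2*((31 + 5) + 33)*(8 + ((31 + 5) + 33))) - 1*29166) = -((10 - 2*(36 + 33)*(8 + (36 + 33))) - 29166) = -((10 - 2*69*(8 + 69)) - 29166) = -((10 - 2*69*77) - 29166) = -((10 - 10626) - 29166) = -(-10616 - 29166) = -1*(-39782) = 39782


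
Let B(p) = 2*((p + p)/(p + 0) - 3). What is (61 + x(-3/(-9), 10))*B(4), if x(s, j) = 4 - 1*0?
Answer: -130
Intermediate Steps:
x(s, j) = 4 (x(s, j) = 4 + 0 = 4)
B(p) = -2 (B(p) = 2*((2*p)/p - 3) = 2*(2 - 3) = 2*(-1) = -2)
(61 + x(-3/(-9), 10))*B(4) = (61 + 4)*(-2) = 65*(-2) = -130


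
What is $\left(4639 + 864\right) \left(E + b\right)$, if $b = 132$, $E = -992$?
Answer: $-4732580$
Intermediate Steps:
$\left(4639 + 864\right) \left(E + b\right) = \left(4639 + 864\right) \left(-992 + 132\right) = 5503 \left(-860\right) = -4732580$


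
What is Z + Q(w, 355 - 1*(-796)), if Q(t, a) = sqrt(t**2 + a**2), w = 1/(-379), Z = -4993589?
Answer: -4993589 + sqrt(190295740442)/379 ≈ -4.9924e+6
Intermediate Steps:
w = -1/379 ≈ -0.0026385
Q(t, a) = sqrt(a**2 + t**2)
Z + Q(w, 355 - 1*(-796)) = -4993589 + sqrt((355 - 1*(-796))**2 + (-1/379)**2) = -4993589 + sqrt((355 + 796)**2 + 1/143641) = -4993589 + sqrt(1151**2 + 1/143641) = -4993589 + sqrt(1324801 + 1/143641) = -4993589 + sqrt(190295740442/143641) = -4993589 + sqrt(190295740442)/379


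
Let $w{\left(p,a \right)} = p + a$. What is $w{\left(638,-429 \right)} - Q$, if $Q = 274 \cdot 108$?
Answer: $-29383$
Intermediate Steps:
$w{\left(p,a \right)} = a + p$
$Q = 29592$
$w{\left(638,-429 \right)} - Q = \left(-429 + 638\right) - 29592 = 209 - 29592 = -29383$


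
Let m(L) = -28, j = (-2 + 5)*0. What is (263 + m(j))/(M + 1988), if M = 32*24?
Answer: 235/2756 ≈ 0.085268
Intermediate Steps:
j = 0 (j = 3*0 = 0)
M = 768
(263 + m(j))/(M + 1988) = (263 - 28)/(768 + 1988) = 235/2756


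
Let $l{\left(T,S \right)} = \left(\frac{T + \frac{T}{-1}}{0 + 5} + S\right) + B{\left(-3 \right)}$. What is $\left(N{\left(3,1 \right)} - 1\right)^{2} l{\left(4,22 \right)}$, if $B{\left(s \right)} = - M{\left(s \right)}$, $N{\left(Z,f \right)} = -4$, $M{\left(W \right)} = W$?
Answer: $625$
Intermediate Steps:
$B{\left(s \right)} = - s$
$l{\left(T,S \right)} = 3 + S$ ($l{\left(T,S \right)} = \left(\frac{T + \frac{T}{-1}}{0 + 5} + S\right) - -3 = \left(\frac{T + T \left(-1\right)}{5} + S\right) + 3 = \left(\left(T - T\right) \frac{1}{5} + S\right) + 3 = \left(0 \cdot \frac{1}{5} + S\right) + 3 = \left(0 + S\right) + 3 = S + 3 = 3 + S$)
$\left(N{\left(3,1 \right)} - 1\right)^{2} l{\left(4,22 \right)} = \left(-4 - 1\right)^{2} \left(3 + 22\right) = \left(-5\right)^{2} \cdot 25 = 25 \cdot 25 = 625$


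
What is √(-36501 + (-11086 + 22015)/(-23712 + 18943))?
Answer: I*√830207540262/4769 ≈ 191.06*I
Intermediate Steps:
√(-36501 + (-11086 + 22015)/(-23712 + 18943)) = √(-36501 + 10929/(-4769)) = √(-36501 + 10929*(-1/4769)) = √(-36501 - 10929/4769) = √(-174084198/4769) = I*√830207540262/4769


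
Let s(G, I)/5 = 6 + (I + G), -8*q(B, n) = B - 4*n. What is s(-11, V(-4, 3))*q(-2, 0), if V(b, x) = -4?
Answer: -45/4 ≈ -11.250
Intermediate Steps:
q(B, n) = n/2 - B/8 (q(B, n) = -(B - 4*n)/8 = n/2 - B/8)
s(G, I) = 30 + 5*G + 5*I (s(G, I) = 5*(6 + (I + G)) = 5*(6 + (G + I)) = 5*(6 + G + I) = 30 + 5*G + 5*I)
s(-11, V(-4, 3))*q(-2, 0) = (30 + 5*(-11) + 5*(-4))*((1/2)*0 - 1/8*(-2)) = (30 - 55 - 20)*(0 + 1/4) = -45*1/4 = -45/4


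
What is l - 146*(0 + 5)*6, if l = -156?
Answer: -4536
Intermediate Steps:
l - 146*(0 + 5)*6 = -156 - 146*(0 + 5)*6 = -156 - 730*6 = -156 - 146*30 = -156 - 4380 = -4536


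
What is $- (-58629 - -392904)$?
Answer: $-334275$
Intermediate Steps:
$- (-58629 - -392904) = - (-58629 + 392904) = \left(-1\right) 334275 = -334275$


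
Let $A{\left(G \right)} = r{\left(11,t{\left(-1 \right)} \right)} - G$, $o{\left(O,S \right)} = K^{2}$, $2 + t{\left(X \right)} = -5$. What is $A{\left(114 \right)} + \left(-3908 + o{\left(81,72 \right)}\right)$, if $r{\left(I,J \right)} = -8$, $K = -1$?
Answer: $-4029$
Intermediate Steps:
$t{\left(X \right)} = -7$ ($t{\left(X \right)} = -2 - 5 = -7$)
$o{\left(O,S \right)} = 1$ ($o{\left(O,S \right)} = \left(-1\right)^{2} = 1$)
$A{\left(G \right)} = -8 - G$
$A{\left(114 \right)} + \left(-3908 + o{\left(81,72 \right)}\right) = \left(-8 - 114\right) + \left(-3908 + 1\right) = \left(-8 - 114\right) - 3907 = -122 - 3907 = -4029$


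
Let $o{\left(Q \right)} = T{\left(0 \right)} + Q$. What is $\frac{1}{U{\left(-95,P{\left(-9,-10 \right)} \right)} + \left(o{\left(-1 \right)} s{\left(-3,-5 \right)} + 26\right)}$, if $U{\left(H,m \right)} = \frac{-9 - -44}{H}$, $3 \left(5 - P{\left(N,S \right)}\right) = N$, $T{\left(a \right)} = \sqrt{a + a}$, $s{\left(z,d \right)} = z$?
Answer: $\frac{19}{544} \approx 0.034926$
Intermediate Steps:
$T{\left(a \right)} = \sqrt{2} \sqrt{a}$ ($T{\left(a \right)} = \sqrt{2 a} = \sqrt{2} \sqrt{a}$)
$P{\left(N,S \right)} = 5 - \frac{N}{3}$
$U{\left(H,m \right)} = \frac{35}{H}$ ($U{\left(H,m \right)} = \frac{-9 + 44}{H} = \frac{35}{H}$)
$o{\left(Q \right)} = Q$ ($o{\left(Q \right)} = \sqrt{2} \sqrt{0} + Q = \sqrt{2} \cdot 0 + Q = 0 + Q = Q$)
$\frac{1}{U{\left(-95,P{\left(-9,-10 \right)} \right)} + \left(o{\left(-1 \right)} s{\left(-3,-5 \right)} + 26\right)} = \frac{1}{\frac{35}{-95} + \left(\left(-1\right) \left(-3\right) + 26\right)} = \frac{1}{35 \left(- \frac{1}{95}\right) + \left(3 + 26\right)} = \frac{1}{- \frac{7}{19} + 29} = \frac{1}{\frac{544}{19}} = \frac{19}{544}$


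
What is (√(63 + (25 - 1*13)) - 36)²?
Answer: 1371 - 360*√3 ≈ 747.46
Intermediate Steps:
(√(63 + (25 - 1*13)) - 36)² = (√(63 + (25 - 13)) - 36)² = (√(63 + 12) - 36)² = (√75 - 36)² = (5*√3 - 36)² = (-36 + 5*√3)²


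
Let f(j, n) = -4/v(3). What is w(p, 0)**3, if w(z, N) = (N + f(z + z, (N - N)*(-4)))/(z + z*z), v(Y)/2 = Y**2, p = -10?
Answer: -1/66430125 ≈ -1.5053e-8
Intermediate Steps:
v(Y) = 2*Y**2
f(j, n) = -2/9 (f(j, n) = -4/(2*3**2) = -4/(2*9) = -4/18 = -4*1/18 = -2/9)
w(z, N) = (-2/9 + N)/(z + z**2) (w(z, N) = (N - 2/9)/(z + z*z) = (-2/9 + N)/(z + z**2))
w(p, 0)**3 = ((-2/9 + 0)/((-10)*(1 - 10)))**3 = (-1/10*(-2/9)/(-9))**3 = (-1/10*(-1/9)*(-2/9))**3 = (-1/405)**3 = -1/66430125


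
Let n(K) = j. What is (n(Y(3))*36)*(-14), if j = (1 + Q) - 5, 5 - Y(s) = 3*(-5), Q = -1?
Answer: 2520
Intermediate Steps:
Y(s) = 20 (Y(s) = 5 - 3*(-5) = 5 - 1*(-15) = 5 + 15 = 20)
j = -5 (j = (1 - 1) - 5 = 0 - 5 = -5)
n(K) = -5
(n(Y(3))*36)*(-14) = -5*36*(-14) = -180*(-14) = 2520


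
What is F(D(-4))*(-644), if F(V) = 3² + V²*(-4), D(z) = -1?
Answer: -3220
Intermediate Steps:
F(V) = 9 - 4*V²
F(D(-4))*(-644) = (9 - 4*(-1)²)*(-644) = (9 - 4*1)*(-644) = (9 - 4)*(-644) = 5*(-644) = -3220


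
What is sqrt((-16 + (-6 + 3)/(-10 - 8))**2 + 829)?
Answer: sqrt(38869)/6 ≈ 32.859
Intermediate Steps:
sqrt((-16 + (-6 + 3)/(-10 - 8))**2 + 829) = sqrt((-16 - 3/(-18))**2 + 829) = sqrt((-16 - 3*(-1/18))**2 + 829) = sqrt((-16 + 1/6)**2 + 829) = sqrt((-95/6)**2 + 829) = sqrt(9025/36 + 829) = sqrt(38869/36) = sqrt(38869)/6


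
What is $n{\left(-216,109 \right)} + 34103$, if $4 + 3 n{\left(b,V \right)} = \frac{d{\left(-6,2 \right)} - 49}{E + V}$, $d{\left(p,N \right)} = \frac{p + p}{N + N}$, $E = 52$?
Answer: $\frac{5490351}{161} \approx 34102.0$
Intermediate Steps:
$d{\left(p,N \right)} = \frac{p}{N}$ ($d{\left(p,N \right)} = \frac{2 p}{2 N} = 2 p \frac{1}{2 N} = \frac{p}{N}$)
$n{\left(b,V \right)} = - \frac{4}{3} - \frac{52}{3 \left(52 + V\right)}$ ($n{\left(b,V \right)} = - \frac{4}{3} + \frac{\left(- \frac{6}{2} - 49\right) \frac{1}{52 + V}}{3} = - \frac{4}{3} + \frac{\left(\left(-6\right) \frac{1}{2} - 49\right) \frac{1}{52 + V}}{3} = - \frac{4}{3} + \frac{\left(-3 - 49\right) \frac{1}{52 + V}}{3} = - \frac{4}{3} + \frac{\left(-52\right) \frac{1}{52 + V}}{3} = - \frac{4}{3} - \frac{52}{3 \left(52 + V\right)}$)
$n{\left(-216,109 \right)} + 34103 = \frac{4 \left(-65 - 109\right)}{3 \left(52 + 109\right)} + 34103 = \frac{4 \left(-65 - 109\right)}{3 \cdot 161} + 34103 = \frac{4}{3} \cdot \frac{1}{161} \left(-174\right) + 34103 = - \frac{232}{161} + 34103 = \frac{5490351}{161}$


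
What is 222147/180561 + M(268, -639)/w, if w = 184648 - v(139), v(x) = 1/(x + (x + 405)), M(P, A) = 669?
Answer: 9366159821916/7590458407021 ≈ 1.2339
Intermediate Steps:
v(x) = 1/(405 + 2*x) (v(x) = 1/(x + (405 + x)) = 1/(405 + 2*x))
w = 126114583/683 (w = 184648 - 1/(405 + 2*139) = 184648 - 1/(405 + 278) = 184648 - 1/683 = 126114583/683 ≈ 1.8465e+5)
222147/180561 + M(268, -639)/w = 222147/180561 + 669/(126114583/683) = 222147*(1/180561) + 669*(683/126114583) = 74049/60187 + 456927/126114583 = 9366159821916/7590458407021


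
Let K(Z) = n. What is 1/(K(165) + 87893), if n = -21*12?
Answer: 1/87641 ≈ 1.1410e-5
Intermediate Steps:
n = -252
K(Z) = -252
1/(K(165) + 87893) = 1/(-252 + 87893) = 1/87641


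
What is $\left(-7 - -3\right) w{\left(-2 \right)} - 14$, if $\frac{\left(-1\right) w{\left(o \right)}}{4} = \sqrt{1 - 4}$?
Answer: $-14 + 16 i \sqrt{3} \approx -14.0 + 27.713 i$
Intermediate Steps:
$w{\left(o \right)} = - 4 i \sqrt{3}$ ($w{\left(o \right)} = - 4 \sqrt{1 - 4} = - 4 \sqrt{-3} = - 4 i \sqrt{3}$)
$\left(-7 - -3\right) w{\left(-2 \right)} - 14 = \left(-7 - -3\right) \left(- 4 i \sqrt{3}\right) - 14 = \left(-7 + 3\right) \left(- 4 i \sqrt{3}\right) - 14 = - 4 \left(- 4 i \sqrt{3}\right) - 14 = 16 i \sqrt{3} - 14 = -14 + 16 i \sqrt{3}$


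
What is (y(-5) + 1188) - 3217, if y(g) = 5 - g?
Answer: -2019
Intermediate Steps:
(y(-5) + 1188) - 3217 = ((5 - 1*(-5)) + 1188) - 3217 = ((5 + 5) + 1188) - 3217 = (10 + 1188) - 3217 = 1198 - 3217 = -2019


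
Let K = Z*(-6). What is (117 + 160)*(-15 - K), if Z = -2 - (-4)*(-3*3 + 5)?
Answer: -34071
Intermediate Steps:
Z = -18 (Z = -2 - (-4)*(-9 + 5) = -2 - (-4)*(-4) = -2 - 2*8 = -2 - 16 = -18)
K = 108 (K = -18*(-6) = 108)
(117 + 160)*(-15 - K) = (117 + 160)*(-15 - 1*108) = 277*(-15 - 108) = 277*(-123) = -34071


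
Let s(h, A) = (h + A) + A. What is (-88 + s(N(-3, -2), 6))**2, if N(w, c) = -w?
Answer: 5329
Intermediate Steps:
s(h, A) = h + 2*A (s(h, A) = (A + h) + A = h + 2*A)
(-88 + s(N(-3, -2), 6))**2 = (-88 + (-1*(-3) + 2*6))**2 = (-88 + (3 + 12))**2 = (-88 + 15)**2 = (-73)**2 = 5329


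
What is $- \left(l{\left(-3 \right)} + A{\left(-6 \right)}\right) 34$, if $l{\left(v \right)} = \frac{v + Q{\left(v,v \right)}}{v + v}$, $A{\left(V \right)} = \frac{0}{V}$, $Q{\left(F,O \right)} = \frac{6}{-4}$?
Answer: $- \frac{51}{2} \approx -25.5$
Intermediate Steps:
$Q{\left(F,O \right)} = - \frac{3}{2}$ ($Q{\left(F,O \right)} = 6 \left(- \frac{1}{4}\right) = - \frac{3}{2}$)
$A{\left(V \right)} = 0$
$l{\left(v \right)} = \frac{- \frac{3}{2} + v}{2 v}$ ($l{\left(v \right)} = \frac{v - \frac{3}{2}}{v + v} = \frac{- \frac{3}{2} + v}{2 v}$)
$- \left(l{\left(-3 \right)} + A{\left(-6 \right)}\right) 34 = - \left(\frac{-3 + 2 \left(-3\right)}{4 \left(-3\right)} + 0\right) 34 = - \left(\frac{1}{4} \left(- \frac{1}{3}\right) \left(-3 - 6\right) + 0\right) 34 = - \left(\frac{1}{4} \left(- \frac{1}{3}\right) \left(-9\right) + 0\right) 34 = - \left(\frac{3}{4} + 0\right) 34 = - \frac{3 \cdot 34}{4} = \left(-1\right) \frac{51}{2} = - \frac{51}{2}$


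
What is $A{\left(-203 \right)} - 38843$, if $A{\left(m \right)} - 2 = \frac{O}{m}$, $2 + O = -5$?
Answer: $- \frac{1126388}{29} \approx -38841.0$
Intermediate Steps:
$O = -7$ ($O = -2 - 5 = -7$)
$A{\left(m \right)} = 2 - \frac{7}{m}$
$A{\left(-203 \right)} - 38843 = \left(2 - \frac{7}{-203}\right) - 38843 = \left(2 - - \frac{1}{29}\right) - 38843 = \left(2 + \frac{1}{29}\right) - 38843 = \frac{59}{29} - 38843 = - \frac{1126388}{29}$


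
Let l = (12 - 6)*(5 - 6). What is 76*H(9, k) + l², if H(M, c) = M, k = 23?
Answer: 720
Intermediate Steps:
l = -6 (l = 6*(-1) = -6)
76*H(9, k) + l² = 76*9 + (-6)² = 684 + 36 = 720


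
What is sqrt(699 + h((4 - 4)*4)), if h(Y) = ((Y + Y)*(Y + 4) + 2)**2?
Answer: sqrt(703) ≈ 26.514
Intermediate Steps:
h(Y) = (2 + 2*Y*(4 + Y))**2 (h(Y) = ((2*Y)*(4 + Y) + 2)**2 = (2*Y*(4 + Y) + 2)**2 = (2 + 2*Y*(4 + Y))**2)
sqrt(699 + h((4 - 4)*4)) = sqrt(699 + 4*(1 + ((4 - 4)*4)**2 + 4*((4 - 4)*4))**2) = sqrt(699 + 4*(1 + (0*4)**2 + 4*(0*4))**2) = sqrt(699 + 4*(1 + 0**2 + 4*0)**2) = sqrt(699 + 4*(1 + 0 + 0)**2) = sqrt(699 + 4*1**2) = sqrt(699 + 4*1) = sqrt(699 + 4) = sqrt(703)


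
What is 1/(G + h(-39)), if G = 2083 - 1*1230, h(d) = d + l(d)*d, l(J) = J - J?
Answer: 1/814 ≈ 0.0012285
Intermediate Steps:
l(J) = 0
h(d) = d (h(d) = d + 0*d = d + 0 = d)
G = 853 (G = 2083 - 1230 = 853)
1/(G + h(-39)) = 1/(853 - 39) = 1/814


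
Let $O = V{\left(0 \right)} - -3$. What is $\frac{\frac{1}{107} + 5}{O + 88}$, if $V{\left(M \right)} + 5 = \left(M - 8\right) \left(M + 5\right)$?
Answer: $\frac{268}{2461} \approx 0.1089$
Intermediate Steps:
$V{\left(M \right)} = -5 + \left(-8 + M\right) \left(5 + M\right)$ ($V{\left(M \right)} = -5 + \left(M - 8\right) \left(M + 5\right) = -5 + \left(-8 + M\right) \left(5 + M\right)$)
$O = -42$ ($O = \left(-45 + 0^{2} - 0\right) - -3 = \left(-45 + 0 + 0\right) + 3 = -45 + 3 = -42$)
$\frac{\frac{1}{107} + 5}{O + 88} = \frac{\frac{1}{107} + 5}{-42 + 88} = \frac{\frac{1}{107} + 5}{46} = \frac{536}{107} \cdot \frac{1}{46} = \frac{268}{2461}$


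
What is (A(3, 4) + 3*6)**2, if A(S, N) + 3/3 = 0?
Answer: 289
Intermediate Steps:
A(S, N) = -1 (A(S, N) = -1 + 0 = -1)
(A(3, 4) + 3*6)**2 = (-1 + 3*6)**2 = (-1 + 18)**2 = 17**2 = 289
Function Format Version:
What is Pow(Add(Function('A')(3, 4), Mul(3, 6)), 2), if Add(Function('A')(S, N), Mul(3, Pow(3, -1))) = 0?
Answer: 289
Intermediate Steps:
Function('A')(S, N) = -1 (Function('A')(S, N) = Add(-1, 0) = -1)
Pow(Add(Function('A')(3, 4), Mul(3, 6)), 2) = Pow(Add(-1, Mul(3, 6)), 2) = Pow(Add(-1, 18), 2) = Pow(17, 2) = 289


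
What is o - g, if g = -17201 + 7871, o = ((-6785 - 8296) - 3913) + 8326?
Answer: -1338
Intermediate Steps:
o = -10668 (o = (-15081 - 3913) + 8326 = -18994 + 8326 = -10668)
g = -9330
o - g = -10668 - 1*(-9330) = -10668 + 9330 = -1338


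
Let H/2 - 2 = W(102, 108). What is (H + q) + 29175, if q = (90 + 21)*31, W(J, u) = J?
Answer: 32824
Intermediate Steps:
H = 208 (H = 4 + 2*102 = 4 + 204 = 208)
q = 3441 (q = 111*31 = 3441)
(H + q) + 29175 = (208 + 3441) + 29175 = 3649 + 29175 = 32824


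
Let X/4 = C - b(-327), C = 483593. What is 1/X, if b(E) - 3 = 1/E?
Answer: 327/632535724 ≈ 5.1697e-7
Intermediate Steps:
b(E) = 3 + 1/E
X = 632535724/327 (X = 4*(483593 - (3 + 1/(-327))) = 4*(483593 - (3 - 1/327)) = 4*(483593 - 1*980/327) = 4*(483593 - 980/327) = 4*(158133931/327) = 632535724/327 ≈ 1.9344e+6)
1/X = 1/(632535724/327) = 327/632535724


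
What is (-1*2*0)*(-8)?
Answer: 0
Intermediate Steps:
(-1*2*0)*(-8) = -2*0*(-8) = 0*(-8) = 0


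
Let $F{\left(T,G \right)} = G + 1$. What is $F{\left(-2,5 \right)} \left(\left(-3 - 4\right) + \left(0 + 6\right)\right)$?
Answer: $-6$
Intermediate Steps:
$F{\left(T,G \right)} = 1 + G$
$F{\left(-2,5 \right)} \left(\left(-3 - 4\right) + \left(0 + 6\right)\right) = \left(1 + 5\right) \left(\left(-3 - 4\right) + \left(0 + 6\right)\right) = 6 \left(-7 + 6\right) = 6 \left(-1\right) = -6$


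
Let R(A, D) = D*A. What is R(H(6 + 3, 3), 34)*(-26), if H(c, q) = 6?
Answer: -5304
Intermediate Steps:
R(A, D) = A*D
R(H(6 + 3, 3), 34)*(-26) = (6*34)*(-26) = 204*(-26) = -5304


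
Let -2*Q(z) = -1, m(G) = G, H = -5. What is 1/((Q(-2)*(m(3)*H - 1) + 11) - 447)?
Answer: -1/444 ≈ -0.0022523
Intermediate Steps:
Q(z) = 1/2 (Q(z) = -1/2*(-1) = 1/2)
1/((Q(-2)*(m(3)*H - 1) + 11) - 447) = 1/(((3*(-5) - 1)/2 + 11) - 447) = 1/(((-15 - 1)/2 + 11) - 447) = 1/(((1/2)*(-16) + 11) - 447) = 1/((-8 + 11) - 447) = 1/(3 - 447) = 1/(-444) = -1/444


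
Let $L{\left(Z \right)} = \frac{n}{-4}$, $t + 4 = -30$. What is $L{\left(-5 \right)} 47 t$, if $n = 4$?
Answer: $1598$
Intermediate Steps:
$t = -34$ ($t = -4 - 30 = -34$)
$L{\left(Z \right)} = -1$ ($L{\left(Z \right)} = \frac{4}{-4} = 4 \left(- \frac{1}{4}\right) = -1$)
$L{\left(-5 \right)} 47 t = \left(-1\right) 47 \left(-34\right) = \left(-47\right) \left(-34\right) = 1598$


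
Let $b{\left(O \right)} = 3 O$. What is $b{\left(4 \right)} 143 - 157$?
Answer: $1559$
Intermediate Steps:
$b{\left(4 \right)} 143 - 157 = 3 \cdot 4 \cdot 143 - 157 = 12 \cdot 143 - 157 = 1716 - 157 = 1559$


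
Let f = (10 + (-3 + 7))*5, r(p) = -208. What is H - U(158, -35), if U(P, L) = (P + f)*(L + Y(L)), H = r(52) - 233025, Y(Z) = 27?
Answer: -231409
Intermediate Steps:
f = 70 (f = (10 + 4)*5 = 14*5 = 70)
H = -233233 (H = -208 - 233025 = -233233)
U(P, L) = (27 + L)*(70 + P) (U(P, L) = (P + 70)*(L + 27) = (70 + P)*(27 + L) = (27 + L)*(70 + P))
H - U(158, -35) = -233233 - (1890 + 27*158 + 70*(-35) - 35*158) = -233233 - (1890 + 4266 - 2450 - 5530) = -233233 - 1*(-1824) = -233233 + 1824 = -231409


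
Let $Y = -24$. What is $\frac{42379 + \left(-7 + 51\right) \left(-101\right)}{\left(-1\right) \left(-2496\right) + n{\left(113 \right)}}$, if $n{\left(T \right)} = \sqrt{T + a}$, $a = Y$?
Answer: $\frac{94685760}{6229927} - \frac{37935 \sqrt{89}}{6229927} \approx 15.141$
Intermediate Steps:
$a = -24$
$n{\left(T \right)} = \sqrt{-24 + T}$ ($n{\left(T \right)} = \sqrt{T - 24} = \sqrt{-24 + T}$)
$\frac{42379 + \left(-7 + 51\right) \left(-101\right)}{\left(-1\right) \left(-2496\right) + n{\left(113 \right)}} = \frac{42379 + \left(-7 + 51\right) \left(-101\right)}{\left(-1\right) \left(-2496\right) + \sqrt{-24 + 113}} = \frac{42379 + 44 \left(-101\right)}{2496 + \sqrt{89}} = \frac{42379 - 4444}{2496 + \sqrt{89}} = \frac{37935}{2496 + \sqrt{89}}$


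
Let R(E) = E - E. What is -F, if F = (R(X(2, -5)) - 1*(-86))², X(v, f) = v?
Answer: -7396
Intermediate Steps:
R(E) = 0
F = 7396 (F = (0 - 1*(-86))² = (0 + 86)² = 86² = 7396)
-F = -1*7396 = -7396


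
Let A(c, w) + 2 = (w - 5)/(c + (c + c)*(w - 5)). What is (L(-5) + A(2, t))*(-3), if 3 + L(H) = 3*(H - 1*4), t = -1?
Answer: 1047/11 ≈ 95.182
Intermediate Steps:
L(H) = -15 + 3*H (L(H) = -3 + 3*(H - 1*4) = -3 + 3*(H - 4) = -3 + 3*(-4 + H) = -3 + (-12 + 3*H) = -15 + 3*H)
A(c, w) = -2 + (-5 + w)/(c + 2*c*(-5 + w)) (A(c, w) = -2 + (w - 5)/(c + (c + c)*(w - 5)) = -2 + (-5 + w)/(c + (2*c)*(-5 + w)) = -2 + (-5 + w)/(c + 2*c*(-5 + w)))
(L(-5) + A(2, t))*(-3) = ((-15 + 3*(-5)) + (-5 - 1 + 18*2 - 4*2*(-1))/(2*(-9 + 2*(-1))))*(-3) = ((-15 - 15) + (-5 - 1 + 36 + 8)/(2*(-9 - 2)))*(-3) = (-30 + (½)*38/(-11))*(-3) = (-30 + (½)*(-1/11)*38)*(-3) = (-30 - 19/11)*(-3) = -349/11*(-3) = 1047/11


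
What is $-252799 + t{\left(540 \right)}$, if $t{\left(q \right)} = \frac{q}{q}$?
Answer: $-252798$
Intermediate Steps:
$t{\left(q \right)} = 1$
$-252799 + t{\left(540 \right)} = -252799 + 1 = -252798$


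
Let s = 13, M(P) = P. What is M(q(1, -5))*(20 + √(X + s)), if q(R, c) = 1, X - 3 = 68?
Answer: 20 + 2*√21 ≈ 29.165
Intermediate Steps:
X = 71 (X = 3 + 68 = 71)
M(q(1, -5))*(20 + √(X + s)) = 1*(20 + √(71 + 13)) = 1*(20 + √84) = 1*(20 + 2*√21) = 20 + 2*√21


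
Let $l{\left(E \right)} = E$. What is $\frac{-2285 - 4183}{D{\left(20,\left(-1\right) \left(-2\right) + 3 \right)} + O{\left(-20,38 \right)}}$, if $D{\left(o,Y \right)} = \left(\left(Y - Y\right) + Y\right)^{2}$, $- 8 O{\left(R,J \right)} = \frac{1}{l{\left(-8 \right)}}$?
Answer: $- \frac{413952}{1601} \approx -258.56$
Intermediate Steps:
$O{\left(R,J \right)} = \frac{1}{64}$ ($O{\left(R,J \right)} = - \frac{1}{8 \left(-8\right)} = \left(- \frac{1}{8}\right) \left(- \frac{1}{8}\right) = \frac{1}{64}$)
$D{\left(o,Y \right)} = Y^{2}$ ($D{\left(o,Y \right)} = \left(0 + Y\right)^{2} = Y^{2}$)
$\frac{-2285 - 4183}{D{\left(20,\left(-1\right) \left(-2\right) + 3 \right)} + O{\left(-20,38 \right)}} = \frac{-2285 - 4183}{\left(\left(-1\right) \left(-2\right) + 3\right)^{2} + \frac{1}{64}} = - \frac{6468}{\left(2 + 3\right)^{2} + \frac{1}{64}} = - \frac{6468}{5^{2} + \frac{1}{64}} = - \frac{6468}{25 + \frac{1}{64}} = - \frac{6468}{\frac{1601}{64}} = \left(-6468\right) \frac{64}{1601} = - \frac{413952}{1601}$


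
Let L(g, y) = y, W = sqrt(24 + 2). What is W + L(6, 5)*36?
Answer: 180 + sqrt(26) ≈ 185.10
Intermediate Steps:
W = sqrt(26) ≈ 5.0990
W + L(6, 5)*36 = sqrt(26) + 5*36 = sqrt(26) + 180 = 180 + sqrt(26)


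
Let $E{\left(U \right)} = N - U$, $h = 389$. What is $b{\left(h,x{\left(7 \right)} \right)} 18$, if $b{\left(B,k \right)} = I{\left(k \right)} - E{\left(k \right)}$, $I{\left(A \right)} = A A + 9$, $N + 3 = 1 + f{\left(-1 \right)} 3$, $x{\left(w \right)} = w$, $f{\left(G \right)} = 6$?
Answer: $882$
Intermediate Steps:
$N = 16$ ($N = -3 + \left(1 + 6 \cdot 3\right) = -3 + \left(1 + 18\right) = -3 + 19 = 16$)
$E{\left(U \right)} = 16 - U$
$I{\left(A \right)} = 9 + A^{2}$ ($I{\left(A \right)} = A^{2} + 9 = 9 + A^{2}$)
$b{\left(B,k \right)} = -7 + k + k^{2}$ ($b{\left(B,k \right)} = \left(9 + k^{2}\right) - \left(16 - k\right) = \left(9 + k^{2}\right) + \left(-16 + k\right) = -7 + k + k^{2}$)
$b{\left(h,x{\left(7 \right)} \right)} 18 = \left(-7 + 7 + 7^{2}\right) 18 = \left(-7 + 7 + 49\right) 18 = 49 \cdot 18 = 882$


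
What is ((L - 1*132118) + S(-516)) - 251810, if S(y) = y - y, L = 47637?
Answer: -336291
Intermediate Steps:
S(y) = 0
((L - 1*132118) + S(-516)) - 251810 = ((47637 - 1*132118) + 0) - 251810 = ((47637 - 132118) + 0) - 251810 = (-84481 + 0) - 251810 = -84481 - 251810 = -336291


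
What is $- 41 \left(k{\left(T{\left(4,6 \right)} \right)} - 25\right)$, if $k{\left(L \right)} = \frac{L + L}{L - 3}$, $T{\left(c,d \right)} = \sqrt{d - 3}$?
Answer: $1066 + 41 \sqrt{3} \approx 1137.0$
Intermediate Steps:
$T{\left(c,d \right)} = \sqrt{-3 + d}$
$k{\left(L \right)} = \frac{2 L}{-3 + L}$
$- 41 \left(k{\left(T{\left(4,6 \right)} \right)} - 25\right) = - 41 \left(\frac{2 \sqrt{-3 + 6}}{-3 + \sqrt{-3 + 6}} - 25\right) = - 41 \left(\frac{2 \sqrt{3}}{-3 + \sqrt{3}} - 25\right) = - 41 \left(-25 + \frac{2 \sqrt{3}}{-3 + \sqrt{3}}\right) = 1025 - \frac{82 \sqrt{3}}{-3 + \sqrt{3}}$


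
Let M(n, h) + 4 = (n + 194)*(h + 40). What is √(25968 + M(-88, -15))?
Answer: √28614 ≈ 169.16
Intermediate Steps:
M(n, h) = -4 + (40 + h)*(194 + n) (M(n, h) = -4 + (n + 194)*(h + 40) = -4 + (194 + n)*(40 + h) = -4 + (40 + h)*(194 + n))
√(25968 + M(-88, -15)) = √(25968 + (7756 + 40*(-88) + 194*(-15) - 15*(-88))) = √(25968 + (7756 - 3520 - 2910 + 1320)) = √(25968 + 2646) = √28614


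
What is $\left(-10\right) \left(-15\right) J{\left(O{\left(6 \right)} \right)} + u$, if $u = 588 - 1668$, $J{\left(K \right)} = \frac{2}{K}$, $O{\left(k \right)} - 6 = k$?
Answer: $-1055$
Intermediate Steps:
$O{\left(k \right)} = 6 + k$
$u = -1080$ ($u = 588 - 1668 = -1080$)
$\left(-10\right) \left(-15\right) J{\left(O{\left(6 \right)} \right)} + u = \left(-10\right) \left(-15\right) \frac{2}{6 + 6} - 1080 = 150 \cdot \frac{2}{12} - 1080 = 150 \cdot 2 \cdot \frac{1}{12} - 1080 = 150 \cdot \frac{1}{6} - 1080 = 25 - 1080 = -1055$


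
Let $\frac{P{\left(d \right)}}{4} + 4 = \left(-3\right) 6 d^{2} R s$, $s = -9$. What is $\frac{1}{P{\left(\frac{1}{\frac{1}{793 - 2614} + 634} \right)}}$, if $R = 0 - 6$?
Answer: $- \frac{1332900267169}{21339297042112} \approx -0.062462$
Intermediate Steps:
$R = -6$ ($R = 0 - 6 = -6$)
$P{\left(d \right)} = -16 - 3888 d^{2}$ ($P{\left(d \right)} = -16 + 4 \left(-3\right) 6 d^{2} \left(-6\right) \left(-9\right) = -16 + 4 - 18 d^{2} \left(-6\right) \left(-9\right) = -16 + 4 \cdot 108 d^{2} \left(-9\right) = -16 + 4 \left(- 972 d^{2}\right) = -16 - 3888 d^{2}$)
$\frac{1}{P{\left(\frac{1}{\frac{1}{793 - 2614} + 634} \right)}} = \frac{1}{-16 - 3888 \left(\frac{1}{\frac{1}{793 - 2614} + 634}\right)^{2}} = \frac{1}{-16 - 3888 \left(\frac{1}{\frac{1}{-1821} + 634}\right)^{2}} = \frac{1}{-16 - 3888 \left(\frac{1}{- \frac{1}{1821} + 634}\right)^{2}} = \frac{1}{-16 - 3888 \left(\frac{1}{\frac{1154513}{1821}}\right)^{2}} = \frac{1}{-16 - 3888 \left(\frac{1821}{1154513}\right)^{2}} = \frac{1}{-16 - \frac{12892767408}{1332900267169}} = \frac{1}{- \frac{21339297042112}{1332900267169}} = - \frac{1332900267169}{21339297042112}$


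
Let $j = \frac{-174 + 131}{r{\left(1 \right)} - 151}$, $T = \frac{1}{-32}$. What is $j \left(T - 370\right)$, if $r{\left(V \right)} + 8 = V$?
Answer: $- \frac{509163}{5056} \approx -100.7$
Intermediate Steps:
$r{\left(V \right)} = -8 + V$
$T = - \frac{1}{32} \approx -0.03125$
$j = \frac{43}{158}$ ($j = \frac{-174 + 131}{\left(-8 + 1\right) - 151} = - \frac{43}{-7 - 151} = - \frac{43}{-158} = \left(-43\right) \left(- \frac{1}{158}\right) = \frac{43}{158} \approx 0.27215$)
$j \left(T - 370\right) = \frac{43 \left(- \frac{1}{32} - 370\right)}{158} = \frac{43}{158} \left(- \frac{11841}{32}\right) = - \frac{509163}{5056}$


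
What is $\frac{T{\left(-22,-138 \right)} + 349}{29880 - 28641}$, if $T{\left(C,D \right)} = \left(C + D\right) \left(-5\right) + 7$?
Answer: $\frac{1156}{1239} \approx 0.93301$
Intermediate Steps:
$T{\left(C,D \right)} = 7 - 5 C - 5 D$ ($T{\left(C,D \right)} = \left(- 5 C - 5 D\right) + 7 = 7 - 5 C - 5 D$)
$\frac{T{\left(-22,-138 \right)} + 349}{29880 - 28641} = \frac{\left(7 - -110 - -690\right) + 349}{29880 - 28641} = \frac{\left(7 + 110 + 690\right) + 349}{1239} = \left(807 + 349\right) \frac{1}{1239} = 1156 \cdot \frac{1}{1239} = \frac{1156}{1239}$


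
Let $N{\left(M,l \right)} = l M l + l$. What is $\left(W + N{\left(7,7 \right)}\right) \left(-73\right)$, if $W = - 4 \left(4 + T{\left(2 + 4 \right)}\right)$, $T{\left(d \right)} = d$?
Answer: $-22630$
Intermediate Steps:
$N{\left(M,l \right)} = l + M l^{2}$ ($N{\left(M,l \right)} = M l l + l = M l^{2} + l = l + M l^{2}$)
$W = -40$ ($W = - 4 \left(4 + \left(2 + 4\right)\right) = - 4 \left(4 + 6\right) = \left(-4\right) 10 = -40$)
$\left(W + N{\left(7,7 \right)}\right) \left(-73\right) = \left(-40 + 7 \left(1 + 7 \cdot 7\right)\right) \left(-73\right) = \left(-40 + 7 \left(1 + 49\right)\right) \left(-73\right) = \left(-40 + 7 \cdot 50\right) \left(-73\right) = \left(-40 + 350\right) \left(-73\right) = 310 \left(-73\right) = -22630$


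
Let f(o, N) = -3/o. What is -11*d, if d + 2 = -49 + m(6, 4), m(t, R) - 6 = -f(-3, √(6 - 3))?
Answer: 506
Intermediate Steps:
m(t, R) = 5 (m(t, R) = 6 - (-3)/(-3) = 6 - (-3)*(-1)/3 = 6 - 1*1 = 6 - 1 = 5)
d = -46 (d = -2 + (-49 + 5) = -2 - 44 = -46)
-11*d = -11*(-46) = 506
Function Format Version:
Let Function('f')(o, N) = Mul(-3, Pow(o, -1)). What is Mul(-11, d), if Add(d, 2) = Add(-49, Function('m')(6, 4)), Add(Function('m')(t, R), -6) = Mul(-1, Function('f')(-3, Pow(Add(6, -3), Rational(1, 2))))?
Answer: 506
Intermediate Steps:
Function('m')(t, R) = 5 (Function('m')(t, R) = Add(6, Mul(-1, Mul(-3, Pow(-3, -1)))) = Add(6, Mul(-1, Mul(-3, Rational(-1, 3)))) = Add(6, Mul(-1, 1)) = Add(6, -1) = 5)
d = -46 (d = Add(-2, Add(-49, 5)) = Add(-2, -44) = -46)
Mul(-11, d) = Mul(-11, -46) = 506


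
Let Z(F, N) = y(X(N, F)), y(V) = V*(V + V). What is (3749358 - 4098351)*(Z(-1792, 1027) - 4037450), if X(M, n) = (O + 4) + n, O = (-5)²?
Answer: -760416659784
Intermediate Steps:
O = 25
X(M, n) = 29 + n (X(M, n) = (25 + 4) + n = 29 + n)
y(V) = 2*V² (y(V) = V*(2*V) = 2*V²)
Z(F, N) = 2*(29 + F)²
(3749358 - 4098351)*(Z(-1792, 1027) - 4037450) = (3749358 - 4098351)*(2*(29 - 1792)² - 4037450) = -348993*(2*(-1763)² - 4037450) = -348993*(2*3108169 - 4037450) = -348993*(6216338 - 4037450) = -348993*2178888 = -760416659784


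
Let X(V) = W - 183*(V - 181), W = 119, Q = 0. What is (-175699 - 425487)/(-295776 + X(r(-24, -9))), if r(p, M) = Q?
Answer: 300593/131267 ≈ 2.2899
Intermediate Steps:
r(p, M) = 0
X(V) = 33242 - 183*V (X(V) = 119 - 183*(V - 181) = 119 - 183*(-181 + V) = 119 - (-33123 + 183*V) = 119 + (33123 - 183*V) = 33242 - 183*V)
(-175699 - 425487)/(-295776 + X(r(-24, -9))) = (-175699 - 425487)/(-295776 + (33242 - 183*0)) = -601186/(-295776 + (33242 + 0)) = -601186/(-295776 + 33242) = -601186/(-262534) = -601186*(-1/262534) = 300593/131267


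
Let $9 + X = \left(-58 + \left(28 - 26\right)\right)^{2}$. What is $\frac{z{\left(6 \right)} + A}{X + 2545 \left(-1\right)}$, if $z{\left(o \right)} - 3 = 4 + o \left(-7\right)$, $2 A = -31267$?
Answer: $- \frac{31337}{1164} \approx -26.922$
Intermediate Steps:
$A = - \frac{31267}{2}$ ($A = \frac{1}{2} \left(-31267\right) = - \frac{31267}{2} \approx -15634.0$)
$z{\left(o \right)} = 7 - 7 o$ ($z{\left(o \right)} = 3 + \left(4 + o \left(-7\right)\right) = 3 - \left(-4 + 7 o\right) = 7 - 7 o$)
$X = 3127$ ($X = -9 + \left(-58 + \left(28 - 26\right)\right)^{2} = -9 + \left(-58 + 2\right)^{2} = -9 + \left(-56\right)^{2} = -9 + 3136 = 3127$)
$\frac{z{\left(6 \right)} + A}{X + 2545 \left(-1\right)} = \frac{\left(7 - 42\right) - \frac{31267}{2}}{3127 + 2545 \left(-1\right)} = \frac{\left(7 - 42\right) - \frac{31267}{2}}{3127 - 2545} = \frac{-35 - \frac{31267}{2}}{582} = \left(- \frac{31337}{2}\right) \frac{1}{582} = - \frac{31337}{1164}$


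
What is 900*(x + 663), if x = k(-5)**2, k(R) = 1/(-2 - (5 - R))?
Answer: 2386825/4 ≈ 5.9671e+5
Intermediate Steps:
k(R) = 1/(-7 + R) (k(R) = 1/(-2 + (-5 + R)) = 1/(-7 + R))
x = 1/144 (x = (1/(-7 - 5))**2 = (1/(-12))**2 = (-1/12)**2 = 1/144 ≈ 0.0069444)
900*(x + 663) = 900*(1/144 + 663) = 900*(95473/144) = 2386825/4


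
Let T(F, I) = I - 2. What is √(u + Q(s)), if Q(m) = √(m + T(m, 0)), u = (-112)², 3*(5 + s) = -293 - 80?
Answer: √(112896 + 3*I*√1182)/3 ≈ 112.0 + 0.051161*I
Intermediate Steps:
s = -388/3 (s = -5 + (-293 - 80)/3 = -5 + (⅓)*(-373) = -5 - 373/3 = -388/3 ≈ -129.33)
u = 12544
T(F, I) = -2 + I
Q(m) = √(-2 + m) (Q(m) = √(m + (-2 + 0)) = √(m - 2) = √(-2 + m))
√(u + Q(s)) = √(12544 + √(-2 - 388/3)) = √(12544 + √(-394/3)) = √(12544 + I*√1182/3)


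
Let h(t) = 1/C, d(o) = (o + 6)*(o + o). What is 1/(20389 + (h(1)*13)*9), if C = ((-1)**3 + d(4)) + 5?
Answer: 28/570931 ≈ 4.9043e-5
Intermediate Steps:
d(o) = 2*o*(6 + o) (d(o) = (6 + o)*(2*o) = 2*o*(6 + o))
C = 84 (C = ((-1)**3 + 2*4*(6 + 4)) + 5 = (-1 + 2*4*10) + 5 = (-1 + 80) + 5 = 79 + 5 = 84)
h(t) = 1/84
1/(20389 + (h(1)*13)*9) = 1/(20389 + ((1/84)*13)*9) = 1/(20389 + (13/84)*9) = 1/(20389 + 39/28) = 1/(570931/28) = 28/570931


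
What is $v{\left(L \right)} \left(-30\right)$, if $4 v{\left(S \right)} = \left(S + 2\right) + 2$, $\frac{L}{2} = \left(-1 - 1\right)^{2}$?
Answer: $-90$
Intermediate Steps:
$L = 8$ ($L = 2 \left(-1 - 1\right)^{2} = 2 \left(-2\right)^{2} = 2 \cdot 4 = 8$)
$v{\left(S \right)} = 1 + \frac{S}{4}$ ($v{\left(S \right)} = \frac{\left(S + 2\right) + 2}{4} = \frac{\left(2 + S\right) + 2}{4} = \frac{4 + S}{4} = 1 + \frac{S}{4}$)
$v{\left(L \right)} \left(-30\right) = \left(1 + \frac{1}{4} \cdot 8\right) \left(-30\right) = \left(1 + 2\right) \left(-30\right) = 3 \left(-30\right) = -90$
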